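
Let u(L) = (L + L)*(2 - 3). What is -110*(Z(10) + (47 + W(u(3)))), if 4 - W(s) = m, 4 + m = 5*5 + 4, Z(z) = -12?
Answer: -1540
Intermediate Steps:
u(L) = -2*L (u(L) = (2*L)*(-1) = -2*L)
m = 25 (m = -4 + (5*5 + 4) = -4 + (25 + 4) = -4 + 29 = 25)
W(s) = -21 (W(s) = 4 - 1*25 = 4 - 25 = -21)
-110*(Z(10) + (47 + W(u(3)))) = -110*(-12 + (47 - 21)) = -110*(-12 + 26) = -110*14 = -1540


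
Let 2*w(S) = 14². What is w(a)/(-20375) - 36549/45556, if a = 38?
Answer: -749150363/928203500 ≈ -0.80710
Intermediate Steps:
w(S) = 98 (w(S) = (½)*14² = (½)*196 = 98)
w(a)/(-20375) - 36549/45556 = 98/(-20375) - 36549/45556 = 98*(-1/20375) - 36549*1/45556 = -98/20375 - 36549/45556 = -749150363/928203500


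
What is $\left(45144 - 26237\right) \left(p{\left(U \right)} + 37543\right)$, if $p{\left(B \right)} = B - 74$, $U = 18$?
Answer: $708766709$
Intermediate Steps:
$p{\left(B \right)} = -74 + B$ ($p{\left(B \right)} = B - 74 = -74 + B$)
$\left(45144 - 26237\right) \left(p{\left(U \right)} + 37543\right) = \left(45144 - 26237\right) \left(\left(-74 + 18\right) + 37543\right) = 18907 \left(-56 + 37543\right) = 18907 \cdot 37487 = 708766709$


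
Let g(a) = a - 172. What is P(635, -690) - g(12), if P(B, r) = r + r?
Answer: -1220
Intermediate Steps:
P(B, r) = 2*r
g(a) = -172 + a
P(635, -690) - g(12) = 2*(-690) - (-172 + 12) = -1380 - 1*(-160) = -1380 + 160 = -1220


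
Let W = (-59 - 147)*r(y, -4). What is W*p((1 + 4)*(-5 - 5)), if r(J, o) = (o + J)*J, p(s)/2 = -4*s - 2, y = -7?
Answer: -6281352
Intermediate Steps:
p(s) = -4 - 8*s (p(s) = 2*(-4*s - 2) = 2*(-2 - 4*s) = -4 - 8*s)
r(J, o) = J*(J + o) (r(J, o) = (J + o)*J = J*(J + o))
W = -15862 (W = (-59 - 147)*(-7*(-7 - 4)) = -(-1442)*(-11) = -206*77 = -15862)
W*p((1 + 4)*(-5 - 5)) = -15862*(-4 - 8*(1 + 4)*(-5 - 5)) = -15862*(-4 - 40*(-10)) = -15862*(-4 - 8*(-50)) = -15862*(-4 + 400) = -15862*396 = -6281352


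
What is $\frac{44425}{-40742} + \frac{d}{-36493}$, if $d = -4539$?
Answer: $- \frac{1436273587}{1486797806} \approx -0.96602$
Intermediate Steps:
$\frac{44425}{-40742} + \frac{d}{-36493} = \frac{44425}{-40742} - \frac{4539}{-36493} = 44425 \left(- \frac{1}{40742}\right) - - \frac{4539}{36493} = - \frac{44425}{40742} + \frac{4539}{36493} = - \frac{1436273587}{1486797806}$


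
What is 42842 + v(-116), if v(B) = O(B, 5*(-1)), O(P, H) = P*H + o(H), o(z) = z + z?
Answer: 43412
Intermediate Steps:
o(z) = 2*z
O(P, H) = 2*H + H*P (O(P, H) = P*H + 2*H = H*P + 2*H = 2*H + H*P)
v(B) = -10 - 5*B (v(B) = (5*(-1))*(2 + B) = -5*(2 + B) = -10 - 5*B)
42842 + v(-116) = 42842 + (-10 - 5*(-116)) = 42842 + (-10 + 580) = 42842 + 570 = 43412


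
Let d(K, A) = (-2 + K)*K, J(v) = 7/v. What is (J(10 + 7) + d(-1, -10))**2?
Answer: 3364/289 ≈ 11.640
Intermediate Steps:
d(K, A) = K*(-2 + K)
(J(10 + 7) + d(-1, -10))**2 = (7/(10 + 7) - (-2 - 1))**2 = (7/17 - 1*(-3))**2 = (7*(1/17) + 3)**2 = (7/17 + 3)**2 = (58/17)**2 = 3364/289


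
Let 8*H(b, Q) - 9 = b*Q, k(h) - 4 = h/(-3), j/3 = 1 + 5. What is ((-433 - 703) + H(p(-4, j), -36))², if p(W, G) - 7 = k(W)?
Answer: 90687529/64 ≈ 1.4170e+6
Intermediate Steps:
j = 18 (j = 3*(1 + 5) = 3*6 = 18)
k(h) = 4 - h/3 (k(h) = 4 + h/(-3) = 4 + h*(-⅓) = 4 - h/3)
p(W, G) = 11 - W/3 (p(W, G) = 7 + (4 - W/3) = 11 - W/3)
H(b, Q) = 9/8 + Q*b/8 (H(b, Q) = 9/8 + (b*Q)/8 = 9/8 + (Q*b)/8 = 9/8 + Q*b/8)
((-433 - 703) + H(p(-4, j), -36))² = ((-433 - 703) + (9/8 + (⅛)*(-36)*(11 - ⅓*(-4))))² = (-1136 + (9/8 + (⅛)*(-36)*(11 + 4/3)))² = (-1136 + (9/8 + (⅛)*(-36)*(37/3)))² = (-1136 + (9/8 - 111/2))² = (-1136 - 435/8)² = (-9523/8)² = 90687529/64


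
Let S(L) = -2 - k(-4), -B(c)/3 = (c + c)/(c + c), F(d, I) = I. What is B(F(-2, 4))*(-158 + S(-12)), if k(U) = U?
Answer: 468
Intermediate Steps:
B(c) = -3 (B(c) = -3*(c + c)/(c + c) = -3*2*c/(2*c) = -3*2*c*1/(2*c) = -3*1 = -3)
S(L) = 2 (S(L) = -2 - 1*(-4) = -2 + 4 = 2)
B(F(-2, 4))*(-158 + S(-12)) = -3*(-158 + 2) = -3*(-156) = 468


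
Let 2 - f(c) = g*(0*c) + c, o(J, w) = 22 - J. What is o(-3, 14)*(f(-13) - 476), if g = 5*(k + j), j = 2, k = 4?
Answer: -11525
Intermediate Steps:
g = 30 (g = 5*(4 + 2) = 5*6 = 30)
f(c) = 2 - c (f(c) = 2 - (30*(0*c) + c) = 2 - (30*0 + c) = 2 - (0 + c) = 2 - c)
o(-3, 14)*(f(-13) - 476) = (22 - 1*(-3))*((2 - 1*(-13)) - 476) = (22 + 3)*((2 + 13) - 476) = 25*(15 - 476) = 25*(-461) = -11525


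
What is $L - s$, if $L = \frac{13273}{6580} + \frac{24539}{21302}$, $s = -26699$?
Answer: $\frac{1871383606453}{70083580} \approx 26702.0$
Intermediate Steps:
$L = \frac{222104033}{70083580}$ ($L = 13273 \cdot \frac{1}{6580} + 24539 \cdot \frac{1}{21302} = \frac{13273}{6580} + \frac{24539}{21302} = \frac{222104033}{70083580} \approx 3.1691$)
$L - s = \frac{222104033}{70083580} - -26699 = \frac{222104033}{70083580} + 26699 = \frac{1871383606453}{70083580}$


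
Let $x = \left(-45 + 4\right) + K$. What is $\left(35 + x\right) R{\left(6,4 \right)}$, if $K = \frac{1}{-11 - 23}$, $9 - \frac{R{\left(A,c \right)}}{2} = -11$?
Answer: $- \frac{4100}{17} \approx -241.18$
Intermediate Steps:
$R{\left(A,c \right)} = 40$ ($R{\left(A,c \right)} = 18 - -22 = 18 + 22 = 40$)
$K = - \frac{1}{34}$ ($K = \frac{1}{-34} = - \frac{1}{34} \approx -0.029412$)
$x = - \frac{1395}{34}$ ($x = \left(-45 + 4\right) - \frac{1}{34} = -41 - \frac{1}{34} = - \frac{1395}{34} \approx -41.029$)
$\left(35 + x\right) R{\left(6,4 \right)} = \left(35 - \frac{1395}{34}\right) 40 = \left(- \frac{205}{34}\right) 40 = - \frac{4100}{17}$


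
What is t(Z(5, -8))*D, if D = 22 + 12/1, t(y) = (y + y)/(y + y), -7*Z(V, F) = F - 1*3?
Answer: 34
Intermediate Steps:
Z(V, F) = 3/7 - F/7 (Z(V, F) = -(F - 1*3)/7 = -(F - 3)/7 = -(-3 + F)/7 = 3/7 - F/7)
t(y) = 1 (t(y) = (2*y)/((2*y)) = (2*y)*(1/(2*y)) = 1)
D = 34 (D = 22 + 1*12 = 22 + 12 = 34)
t(Z(5, -8))*D = 1*34 = 34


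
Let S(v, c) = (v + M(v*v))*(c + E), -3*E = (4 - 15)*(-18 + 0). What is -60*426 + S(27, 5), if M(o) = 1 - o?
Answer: 17201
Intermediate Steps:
E = -66 (E = -(4 - 15)*(-18 + 0)/3 = -(-11)*(-18)/3 = -1/3*198 = -66)
S(v, c) = (-66 + c)*(1 + v - v**2) (S(v, c) = (v + (1 - v*v))*(c - 66) = (v + (1 - v**2))*(-66 + c) = (1 + v - v**2)*(-66 + c) = (-66 + c)*(1 + v - v**2))
-60*426 + S(27, 5) = -60*426 + (-66 - 66*27 + 66*27**2 + 5*27 - 1*5*(-1 + 27**2)) = -25560 + (-66 - 1782 + 66*729 + 135 - 1*5*(-1 + 729)) = -25560 + (-66 - 1782 + 48114 + 135 - 1*5*728) = -25560 + (-66 - 1782 + 48114 + 135 - 3640) = -25560 + 42761 = 17201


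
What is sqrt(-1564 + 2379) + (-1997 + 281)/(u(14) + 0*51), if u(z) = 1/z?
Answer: -24024 + sqrt(815) ≈ -23995.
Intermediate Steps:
sqrt(-1564 + 2379) + (-1997 + 281)/(u(14) + 0*51) = sqrt(-1564 + 2379) + (-1997 + 281)/(1/14 + 0*51) = sqrt(815) - 1716/(1/14 + 0) = sqrt(815) - 1716/1/14 = sqrt(815) - 1716*14 = sqrt(815) - 24024 = -24024 + sqrt(815)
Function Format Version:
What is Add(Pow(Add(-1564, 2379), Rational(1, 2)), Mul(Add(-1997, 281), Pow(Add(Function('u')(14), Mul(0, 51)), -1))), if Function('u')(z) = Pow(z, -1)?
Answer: Add(-24024, Pow(815, Rational(1, 2))) ≈ -23995.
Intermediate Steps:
Add(Pow(Add(-1564, 2379), Rational(1, 2)), Mul(Add(-1997, 281), Pow(Add(Function('u')(14), Mul(0, 51)), -1))) = Add(Pow(Add(-1564, 2379), Rational(1, 2)), Mul(Add(-1997, 281), Pow(Add(Pow(14, -1), Mul(0, 51)), -1))) = Add(Pow(815, Rational(1, 2)), Mul(-1716, Pow(Add(Rational(1, 14), 0), -1))) = Add(Pow(815, Rational(1, 2)), Mul(-1716, Pow(Rational(1, 14), -1))) = Add(Pow(815, Rational(1, 2)), Mul(-1716, 14)) = Add(Pow(815, Rational(1, 2)), -24024) = Add(-24024, Pow(815, Rational(1, 2)))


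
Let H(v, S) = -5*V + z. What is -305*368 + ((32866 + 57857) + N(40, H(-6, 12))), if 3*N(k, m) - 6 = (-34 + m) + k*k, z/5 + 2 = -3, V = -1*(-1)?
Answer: -21003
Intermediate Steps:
V = 1
z = -25 (z = -10 + 5*(-3) = -10 - 15 = -25)
H(v, S) = -30 (H(v, S) = -5*1 - 25 = -5 - 25 = -30)
N(k, m) = -28/3 + m/3 + k**2/3 (N(k, m) = 2 + ((-34 + m) + k*k)/3 = 2 + ((-34 + m) + k**2)/3 = 2 + (-34 + m + k**2)/3 = 2 + (-34/3 + m/3 + k**2/3) = -28/3 + m/3 + k**2/3)
-305*368 + ((32866 + 57857) + N(40, H(-6, 12))) = -305*368 + ((32866 + 57857) + (-28/3 + (1/3)*(-30) + (1/3)*40**2)) = -112240 + (90723 + (-28/3 - 10 + (1/3)*1600)) = -112240 + (90723 + (-28/3 - 10 + 1600/3)) = -112240 + (90723 + 514) = -112240 + 91237 = -21003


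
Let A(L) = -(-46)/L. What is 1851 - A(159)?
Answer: 294263/159 ≈ 1850.7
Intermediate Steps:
A(L) = 46/L
1851 - A(159) = 1851 - 46/159 = 294263/159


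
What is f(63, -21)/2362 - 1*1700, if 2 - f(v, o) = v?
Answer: -4015461/2362 ≈ -1700.0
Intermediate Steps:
f(v, o) = 2 - v
f(63, -21)/2362 - 1*1700 = (2 - 1*63)/2362 - 1*1700 = (2 - 63)*(1/2362) - 1700 = -61*1/2362 - 1700 = -61/2362 - 1700 = -4015461/2362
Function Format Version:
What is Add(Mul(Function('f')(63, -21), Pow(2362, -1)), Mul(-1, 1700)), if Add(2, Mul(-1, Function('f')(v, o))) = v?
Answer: Rational(-4015461, 2362) ≈ -1700.0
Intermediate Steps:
Function('f')(v, o) = Add(2, Mul(-1, v))
Add(Mul(Function('f')(63, -21), Pow(2362, -1)), Mul(-1, 1700)) = Add(Mul(Add(2, Mul(-1, 63)), Pow(2362, -1)), Mul(-1, 1700)) = Add(Mul(Add(2, -63), Rational(1, 2362)), -1700) = Add(Mul(-61, Rational(1, 2362)), -1700) = Add(Rational(-61, 2362), -1700) = Rational(-4015461, 2362)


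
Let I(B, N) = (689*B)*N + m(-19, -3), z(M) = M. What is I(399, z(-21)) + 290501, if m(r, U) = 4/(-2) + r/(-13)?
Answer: -71274197/13 ≈ -5.4826e+6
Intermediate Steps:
m(r, U) = -2 - r/13 (m(r, U) = 4*(-1/2) + r*(-1/13) = -2 - r/13)
I(B, N) = -7/13 + 689*B*N (I(B, N) = (689*B)*N + (-2 - 1/13*(-19)) = 689*B*N + (-2 + 19/13) = 689*B*N - 7/13 = -7/13 + 689*B*N)
I(399, z(-21)) + 290501 = (-7/13 + 689*399*(-21)) + 290501 = (-7/13 - 5773131) + 290501 = -75050710/13 + 290501 = -71274197/13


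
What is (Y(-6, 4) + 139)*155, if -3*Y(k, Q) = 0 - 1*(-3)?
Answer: 21390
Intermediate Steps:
Y(k, Q) = -1 (Y(k, Q) = -(0 - 1*(-3))/3 = -(0 + 3)/3 = -1/3*3 = -1)
(Y(-6, 4) + 139)*155 = (-1 + 139)*155 = 138*155 = 21390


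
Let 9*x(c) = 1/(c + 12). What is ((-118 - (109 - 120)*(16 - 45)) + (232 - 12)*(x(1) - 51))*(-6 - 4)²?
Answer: -136364900/117 ≈ -1.1655e+6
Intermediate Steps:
x(c) = 1/(9*(12 + c)) (x(c) = 1/(9*(c + 12)) = 1/(9*(12 + c)))
((-118 - (109 - 120)*(16 - 45)) + (232 - 12)*(x(1) - 51))*(-6 - 4)² = ((-118 - (109 - 120)*(16 - 45)) + (232 - 12)*(1/(9*(12 + 1)) - 51))*(-6 - 4)² = ((-118 - (-11)*(-29)) + 220*((⅑)/13 - 51))*(-10)² = ((-118 - 1*319) + 220*((⅑)*(1/13) - 51))*100 = ((-118 - 319) + 220*(1/117 - 51))*100 = (-437 + 220*(-5966/117))*100 = (-437 - 1312520/117)*100 = -1363649/117*100 = -136364900/117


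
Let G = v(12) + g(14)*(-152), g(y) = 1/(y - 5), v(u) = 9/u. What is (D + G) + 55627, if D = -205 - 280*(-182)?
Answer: 3829171/36 ≈ 1.0637e+5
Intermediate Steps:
g(y) = 1/(-5 + y)
D = 50755 (D = -205 + 50960 = 50755)
G = -581/36 (G = 9/12 - 152/(-5 + 14) = 9*(1/12) - 152/9 = ¾ + (⅑)*(-152) = ¾ - 152/9 = -581/36 ≈ -16.139)
(D + G) + 55627 = (50755 - 581/36) + 55627 = 1826599/36 + 55627 = 3829171/36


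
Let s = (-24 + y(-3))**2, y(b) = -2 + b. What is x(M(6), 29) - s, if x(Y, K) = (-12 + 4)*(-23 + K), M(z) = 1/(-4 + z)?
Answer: -889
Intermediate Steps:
x(Y, K) = 184 - 8*K (x(Y, K) = -8*(-23 + K) = 184 - 8*K)
s = 841 (s = (-24 + (-2 - 3))**2 = (-24 - 5)**2 = (-29)**2 = 841)
x(M(6), 29) - s = (184 - 8*29) - 1*841 = (184 - 232) - 841 = -48 - 841 = -889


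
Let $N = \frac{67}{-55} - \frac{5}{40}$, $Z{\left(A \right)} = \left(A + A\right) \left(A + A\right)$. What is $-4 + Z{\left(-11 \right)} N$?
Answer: $- \frac{6541}{10} \approx -654.1$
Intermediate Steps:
$Z{\left(A \right)} = 4 A^{2}$ ($Z{\left(A \right)} = 2 A 2 A = 4 A^{2}$)
$N = - \frac{591}{440}$ ($N = 67 \left(- \frac{1}{55}\right) - \frac{1}{8} = - \frac{67}{55} - \frac{1}{8} = - \frac{591}{440} \approx -1.3432$)
$-4 + Z{\left(-11 \right)} N = -4 + 4 \left(-11\right)^{2} \left(- \frac{591}{440}\right) = -4 + 4 \cdot 121 \left(- \frac{591}{440}\right) = -4 + 484 \left(- \frac{591}{440}\right) = -4 - \frac{6501}{10} = - \frac{6541}{10}$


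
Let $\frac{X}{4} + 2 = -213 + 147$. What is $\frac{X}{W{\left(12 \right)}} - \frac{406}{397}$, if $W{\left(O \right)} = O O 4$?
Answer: $- \frac{21365}{14292} \approx -1.4949$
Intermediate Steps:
$X = -272$ ($X = -8 + 4 \left(-213 + 147\right) = -8 + 4 \left(-66\right) = -8 - 264 = -272$)
$W{\left(O \right)} = 4 O^{2}$ ($W{\left(O \right)} = O^{2} \cdot 4 = 4 O^{2}$)
$\frac{X}{W{\left(12 \right)}} - \frac{406}{397} = - \frac{272}{4 \cdot 12^{2}} - \frac{406}{397} = - \frac{272}{4 \cdot 144} - \frac{406}{397} = - \frac{272}{576} - \frac{406}{397} = \left(-272\right) \frac{1}{576} - \frac{406}{397} = - \frac{17}{36} - \frac{406}{397} = - \frac{21365}{14292}$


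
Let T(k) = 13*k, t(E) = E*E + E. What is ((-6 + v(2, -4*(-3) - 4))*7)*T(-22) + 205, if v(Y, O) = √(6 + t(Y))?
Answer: 12217 - 4004*√3 ≈ 5281.9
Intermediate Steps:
t(E) = E + E² (t(E) = E² + E = E + E²)
v(Y, O) = √(6 + Y*(1 + Y))
((-6 + v(2, -4*(-3) - 4))*7)*T(-22) + 205 = ((-6 + √(6 + 2*(1 + 2)))*7)*(13*(-22)) + 205 = ((-6 + √(6 + 2*3))*7)*(-286) + 205 = ((-6 + √(6 + 6))*7)*(-286) + 205 = ((-6 + √12)*7)*(-286) + 205 = ((-6 + 2*√3)*7)*(-286) + 205 = (-42 + 14*√3)*(-286) + 205 = (12012 - 4004*√3) + 205 = 12217 - 4004*√3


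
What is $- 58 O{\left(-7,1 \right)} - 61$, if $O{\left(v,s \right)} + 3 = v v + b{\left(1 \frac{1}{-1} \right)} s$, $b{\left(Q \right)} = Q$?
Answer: $-2671$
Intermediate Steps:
$O{\left(v,s \right)} = -3 + v^{2} - s$ ($O{\left(v,s \right)} = -3 + \left(v v + 1 \frac{1}{-1} s\right) = -3 + \left(v^{2} + 1 \left(-1\right) s\right) = -3 - \left(s - v^{2}\right) = -3 + v^{2} - s$)
$- 58 O{\left(-7,1 \right)} - 61 = - 58 \left(-3 + \left(-7\right)^{2} - 1\right) - 61 = - 58 \left(-3 + 49 - 1\right) - 61 = \left(-58\right) 45 - 61 = -2610 - 61 = -2671$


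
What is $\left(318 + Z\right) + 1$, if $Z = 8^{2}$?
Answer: $383$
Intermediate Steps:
$Z = 64$
$\left(318 + Z\right) + 1 = \left(318 + 64\right) + 1 = 382 + 1 = 383$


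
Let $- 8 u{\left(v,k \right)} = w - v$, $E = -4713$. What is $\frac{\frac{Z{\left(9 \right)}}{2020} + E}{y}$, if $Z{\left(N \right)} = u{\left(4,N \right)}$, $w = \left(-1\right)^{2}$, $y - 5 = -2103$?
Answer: $\frac{76162077}{33903680} \approx 2.2464$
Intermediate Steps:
$y = -2098$ ($y = 5 - 2103 = -2098$)
$w = 1$
$u{\left(v,k \right)} = - \frac{1}{8} + \frac{v}{8}$ ($u{\left(v,k \right)} = - \frac{1 - v}{8} = - \frac{1}{8} + \frac{v}{8}$)
$Z{\left(N \right)} = \frac{3}{8}$ ($Z{\left(N \right)} = - \frac{1}{8} + \frac{1}{8} \cdot 4 = - \frac{1}{8} + \frac{1}{2} = \frac{3}{8}$)
$\frac{\frac{Z{\left(9 \right)}}{2020} + E}{y} = \frac{\frac{3}{8 \cdot 2020} - 4713}{-2098} = \left(\frac{3}{8} \cdot \frac{1}{2020} - 4713\right) \left(- \frac{1}{2098}\right) = \left(\frac{3}{16160} - 4713\right) \left(- \frac{1}{2098}\right) = \left(- \frac{76162077}{16160}\right) \left(- \frac{1}{2098}\right) = \frac{76162077}{33903680}$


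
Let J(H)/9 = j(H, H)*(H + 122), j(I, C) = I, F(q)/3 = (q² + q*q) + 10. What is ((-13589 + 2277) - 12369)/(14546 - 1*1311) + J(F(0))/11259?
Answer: 10242223/5518995 ≈ 1.8558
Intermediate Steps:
F(q) = 30 + 6*q² (F(q) = 3*((q² + q*q) + 10) = 3*((q² + q²) + 10) = 3*(2*q² + 10) = 3*(10 + 2*q²) = 30 + 6*q²)
J(H) = 9*H*(122 + H) (J(H) = 9*(H*(H + 122)) = 9*(H*(122 + H)) = 9*H*(122 + H))
((-13589 + 2277) - 12369)/(14546 - 1*1311) + J(F(0))/11259 = ((-13589 + 2277) - 12369)/(14546 - 1*1311) + (9*(30 + 6*0²)*(122 + (30 + 6*0²)))/11259 = (-11312 - 12369)/(14546 - 1311) + (9*(30 + 6*0)*(122 + (30 + 6*0)))*(1/11259) = -23681/13235 + (9*(30 + 0)*(122 + (30 + 0)))*(1/11259) = -23681*1/13235 + (9*30*(122 + 30))*(1/11259) = -23681/13235 + (9*30*152)*(1/11259) = -23681/13235 + 41040*(1/11259) = -23681/13235 + 1520/417 = 10242223/5518995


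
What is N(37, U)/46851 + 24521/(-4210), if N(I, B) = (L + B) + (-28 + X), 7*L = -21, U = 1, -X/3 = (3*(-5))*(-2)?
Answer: -383112857/65747570 ≈ -5.8270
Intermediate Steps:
X = -90 (X = -3*3*(-5)*(-2) = -(-45)*(-2) = -3*30 = -90)
L = -3 (L = (1/7)*(-21) = -3)
N(I, B) = -121 + B (N(I, B) = (-3 + B) + (-28 - 90) = (-3 + B) - 118 = -121 + B)
N(37, U)/46851 + 24521/(-4210) = (-121 + 1)/46851 + 24521/(-4210) = -120*1/46851 + 24521*(-1/4210) = -40/15617 - 24521/4210 = -383112857/65747570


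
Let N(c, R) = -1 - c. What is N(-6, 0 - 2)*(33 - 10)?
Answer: 115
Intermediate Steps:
N(-6, 0 - 2)*(33 - 10) = (-1 - 1*(-6))*(33 - 10) = (-1 + 6)*23 = 5*23 = 115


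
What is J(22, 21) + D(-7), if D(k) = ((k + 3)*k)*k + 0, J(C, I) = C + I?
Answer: -153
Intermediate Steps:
D(k) = k²*(3 + k) (D(k) = ((3 + k)*k)*k + 0 = (k*(3 + k))*k + 0 = k²*(3 + k) + 0 = k²*(3 + k))
J(22, 21) + D(-7) = (22 + 21) + (-7)²*(3 - 7) = 43 + 49*(-4) = 43 - 196 = -153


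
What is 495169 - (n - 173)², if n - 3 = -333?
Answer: 242160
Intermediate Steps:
n = -330 (n = 3 - 333 = -330)
495169 - (n - 173)² = 495169 - (-330 - 173)² = 495169 - 1*(-503)² = 495169 - 1*253009 = 495169 - 253009 = 242160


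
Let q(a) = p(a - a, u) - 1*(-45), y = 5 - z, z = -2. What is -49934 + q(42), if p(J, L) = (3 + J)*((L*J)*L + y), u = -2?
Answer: -49868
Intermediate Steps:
y = 7 (y = 5 - 1*(-2) = 5 + 2 = 7)
p(J, L) = (3 + J)*(7 + J*L²) (p(J, L) = (3 + J)*((L*J)*L + 7) = (3 + J)*((J*L)*L + 7) = (3 + J)*(J*L² + 7) = (3 + J)*(7 + J*L²))
q(a) = 66 (q(a) = (21 + 7*(a - a) + (a - a)²*(-2)² + 3*(a - a)*(-2)²) - 1*(-45) = (21 + 7*0 + 0²*4 + 3*0*4) + 45 = (21 + 0 + 0*4 + 0) + 45 = (21 + 0 + 0 + 0) + 45 = 21 + 45 = 66)
-49934 + q(42) = -49934 + 66 = -49868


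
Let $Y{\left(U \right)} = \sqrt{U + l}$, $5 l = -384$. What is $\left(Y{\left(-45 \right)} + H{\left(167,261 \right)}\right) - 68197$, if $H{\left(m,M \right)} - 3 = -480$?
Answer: $-68674 + \frac{i \sqrt{3045}}{5} \approx -68674.0 + 11.036 i$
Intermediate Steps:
$l = - \frac{384}{5}$ ($l = \frac{1}{5} \left(-384\right) = - \frac{384}{5} \approx -76.8$)
$Y{\left(U \right)} = \sqrt{- \frac{384}{5} + U}$ ($Y{\left(U \right)} = \sqrt{U - \frac{384}{5}} = \sqrt{- \frac{384}{5} + U}$)
$H{\left(m,M \right)} = -477$ ($H{\left(m,M \right)} = 3 - 480 = -477$)
$\left(Y{\left(-45 \right)} + H{\left(167,261 \right)}\right) - 68197 = \left(\frac{\sqrt{-1920 + 25 \left(-45\right)}}{5} - 477\right) - 68197 = \left(\frac{\sqrt{-1920 - 1125}}{5} - 477\right) - 68197 = \left(\frac{\sqrt{-3045}}{5} - 477\right) - 68197 = \left(\frac{i \sqrt{3045}}{5} - 477\right) - 68197 = \left(-477 + \frac{i \sqrt{3045}}{5}\right) - 68197 = -68674 + \frac{i \sqrt{3045}}{5}$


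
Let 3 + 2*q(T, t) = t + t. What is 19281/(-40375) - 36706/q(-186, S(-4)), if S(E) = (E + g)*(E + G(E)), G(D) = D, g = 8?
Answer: 2962717673/2705125 ≈ 1095.2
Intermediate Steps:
S(E) = 2*E*(8 + E) (S(E) = (E + 8)*(E + E) = (8 + E)*(2*E) = 2*E*(8 + E))
q(T, t) = -3/2 + t (q(T, t) = -3/2 + (t + t)/2 = -3/2 + (2*t)/2 = -3/2 + t)
19281/(-40375) - 36706/q(-186, S(-4)) = 19281/(-40375) - 36706/(-3/2 + 2*(-4)*(8 - 4)) = 19281*(-1/40375) - 36706/(-3/2 + 2*(-4)*4) = -19281/40375 - 36706/(-3/2 - 32) = -19281/40375 - 36706/(-67/2) = -19281/40375 - 36706*(-2/67) = -19281/40375 + 73412/67 = 2962717673/2705125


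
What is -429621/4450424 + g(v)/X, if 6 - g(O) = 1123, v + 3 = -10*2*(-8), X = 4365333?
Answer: -1880409852401/19427582751192 ≈ -0.096791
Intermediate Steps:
v = 157 (v = -3 - 10*2*(-8) = -3 - 20*(-8) = -3 + 160 = 157)
g(O) = -1117 (g(O) = 6 - 1*1123 = 6 - 1123 = -1117)
-429621/4450424 + g(v)/X = -429621/4450424 - 1117/4365333 = -1880409852401/19427582751192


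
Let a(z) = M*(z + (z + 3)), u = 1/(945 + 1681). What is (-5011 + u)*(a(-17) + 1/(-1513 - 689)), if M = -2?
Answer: -598830152285/1927484 ≈ -3.1068e+5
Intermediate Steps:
u = 1/2626 ≈ 0.00038081
a(z) = -6 - 4*z (a(z) = -2*(z + (z + 3)) = -2*(z + (3 + z)) = -2*(3 + 2*z) = -6 - 4*z)
(-5011 + u)*(a(-17) + 1/(-1513 - 689)) = (-5011 + 1/2626)*((-6 - 4*(-17)) + 1/(-1513 - 689)) = -13158885*((-6 + 68) + 1/(-2202))/2626 = -13158885*(62 - 1/2202)/2626 = -13158885/2626*136523/2202 = -598830152285/1927484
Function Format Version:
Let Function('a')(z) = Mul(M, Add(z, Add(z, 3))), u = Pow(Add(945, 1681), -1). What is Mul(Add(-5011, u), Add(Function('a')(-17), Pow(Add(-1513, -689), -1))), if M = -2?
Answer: Rational(-598830152285, 1927484) ≈ -3.1068e+5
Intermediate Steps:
u = Rational(1, 2626) (u = Pow(2626, -1) = Rational(1, 2626) ≈ 0.00038081)
Function('a')(z) = Add(-6, Mul(-4, z)) (Function('a')(z) = Mul(-2, Add(z, Add(z, 3))) = Mul(-2, Add(z, Add(3, z))) = Mul(-2, Add(3, Mul(2, z))) = Add(-6, Mul(-4, z)))
Mul(Add(-5011, u), Add(Function('a')(-17), Pow(Add(-1513, -689), -1))) = Mul(Add(-5011, Rational(1, 2626)), Add(Add(-6, Mul(-4, -17)), Pow(Add(-1513, -689), -1))) = Mul(Rational(-13158885, 2626), Add(Add(-6, 68), Pow(-2202, -1))) = Mul(Rational(-13158885, 2626), Add(62, Rational(-1, 2202))) = Mul(Rational(-13158885, 2626), Rational(136523, 2202)) = Rational(-598830152285, 1927484)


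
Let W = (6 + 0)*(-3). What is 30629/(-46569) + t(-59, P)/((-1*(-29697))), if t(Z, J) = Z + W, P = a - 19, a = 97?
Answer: -5340206/8087483 ≈ -0.66031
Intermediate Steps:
P = 78 (P = 97 - 19 = 78)
W = -18 (W = 6*(-3) = -18)
t(Z, J) = -18 + Z (t(Z, J) = Z - 18 = -18 + Z)
30629/(-46569) + t(-59, P)/((-1*(-29697))) = 30629/(-46569) + (-18 - 59)/((-1*(-29697))) = 30629*(-1/46569) - 77/29697 = -30629/46569 - 77*1/29697 = -30629/46569 - 77/29697 = -5340206/8087483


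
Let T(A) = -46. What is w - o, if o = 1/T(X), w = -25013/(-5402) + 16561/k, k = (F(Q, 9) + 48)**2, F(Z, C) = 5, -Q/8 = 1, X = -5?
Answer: 1840620003/174503507 ≈ 10.548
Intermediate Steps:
Q = -8 (Q = -8*1 = -8)
k = 2809 (k = (5 + 48)**2 = 53**2 = 2809)
w = 159724039/15174218 (w = -25013/(-5402) + 16561/2809 = -25013*(-1/5402) + 16561*(1/2809) = 25013/5402 + 16561/2809 = 159724039/15174218 ≈ 10.526)
o = -1/46 (o = 1/(-46) = -1/46 ≈ -0.021739)
w - o = 159724039/15174218 - 1*(-1/46) = 159724039/15174218 + 1/46 = 1840620003/174503507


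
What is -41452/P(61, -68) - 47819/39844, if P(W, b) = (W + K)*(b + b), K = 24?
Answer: 137353231/57574580 ≈ 2.3857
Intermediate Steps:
P(W, b) = 2*b*(24 + W) (P(W, b) = (W + 24)*(b + b) = (24 + W)*(2*b) = 2*b*(24 + W))
-41452/P(61, -68) - 47819/39844 = -41452*(-1/(136*(24 + 61))) - 47819/39844 = -41452/(2*(-68)*85) - 47819*1/39844 = -41452/(-11560) - 47819/39844 = -41452*(-1/11560) - 47819/39844 = 10363/2890 - 47819/39844 = 137353231/57574580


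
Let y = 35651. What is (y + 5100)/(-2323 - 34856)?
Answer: -40751/37179 ≈ -1.0961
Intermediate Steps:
(y + 5100)/(-2323 - 34856) = (35651 + 5100)/(-2323 - 34856) = 40751/(-37179) = 40751*(-1/37179) = -40751/37179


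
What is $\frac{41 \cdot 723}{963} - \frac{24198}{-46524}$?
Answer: $\frac{77911867}{2489034} \approx 31.302$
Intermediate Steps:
$\frac{41 \cdot 723}{963} - \frac{24198}{-46524} = 29643 \cdot \frac{1}{963} - - \frac{4033}{7754} = \frac{9881}{321} + \frac{4033}{7754} = \frac{77911867}{2489034}$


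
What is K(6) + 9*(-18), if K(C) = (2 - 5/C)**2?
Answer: -5783/36 ≈ -160.64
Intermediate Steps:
K(6) + 9*(-18) = (-5 + 2*6)**2/6**2 + 9*(-18) = (-5 + 12)**2/36 - 162 = (1/36)*7**2 - 162 = (1/36)*49 - 162 = 49/36 - 162 = -5783/36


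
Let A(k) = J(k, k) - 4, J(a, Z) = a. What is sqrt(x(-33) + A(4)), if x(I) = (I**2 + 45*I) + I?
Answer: I*sqrt(429) ≈ 20.712*I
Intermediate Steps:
x(I) = I**2 + 46*I
A(k) = -4 + k (A(k) = k - 4 = -4 + k)
sqrt(x(-33) + A(4)) = sqrt(-33*(46 - 33) + (-4 + 4)) = sqrt(-33*13 + 0) = sqrt(-429 + 0) = sqrt(-429) = I*sqrt(429)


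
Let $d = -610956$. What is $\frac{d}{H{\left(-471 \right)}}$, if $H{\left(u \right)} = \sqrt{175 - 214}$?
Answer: $\frac{203652 i \sqrt{39}}{13} \approx 97831.0 i$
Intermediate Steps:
$H{\left(u \right)} = i \sqrt{39}$ ($H{\left(u \right)} = \sqrt{-39} = i \sqrt{39}$)
$\frac{d}{H{\left(-471 \right)}} = - \frac{610956}{i \sqrt{39}} = - 610956 \left(- \frac{i \sqrt{39}}{39}\right) = \frac{203652 i \sqrt{39}}{13}$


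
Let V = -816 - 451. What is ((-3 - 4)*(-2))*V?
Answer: -17738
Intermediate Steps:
V = -1267
((-3 - 4)*(-2))*V = ((-3 - 4)*(-2))*(-1267) = -7*(-2)*(-1267) = 14*(-1267) = -17738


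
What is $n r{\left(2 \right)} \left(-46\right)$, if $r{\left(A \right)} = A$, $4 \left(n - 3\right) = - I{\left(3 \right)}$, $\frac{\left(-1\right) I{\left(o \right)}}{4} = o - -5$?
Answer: $-1012$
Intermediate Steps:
$I{\left(o \right)} = -20 - 4 o$ ($I{\left(o \right)} = - 4 \left(o - -5\right) = - 4 \left(o + 5\right) = - 4 \left(5 + o\right) = -20 - 4 o$)
$n = 11$ ($n = 3 + \frac{\left(-1\right) \left(-20 - 12\right)}{4} = 3 + \frac{\left(-1\right) \left(-32\right)}{4} = 3 + \frac{1}{4} \cdot 32 = 3 + 8 = 11$)
$n r{\left(2 \right)} \left(-46\right) = 11 \cdot 2 \left(-46\right) = 22 \left(-46\right) = -1012$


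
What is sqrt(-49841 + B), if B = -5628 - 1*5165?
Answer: I*sqrt(60634) ≈ 246.24*I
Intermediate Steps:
B = -10793 (B = -5628 - 5165 = -10793)
sqrt(-49841 + B) = sqrt(-49841 - 10793) = sqrt(-60634) = I*sqrt(60634)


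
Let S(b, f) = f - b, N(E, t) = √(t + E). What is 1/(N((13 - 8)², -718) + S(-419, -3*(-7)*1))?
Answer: 40/17663 - 3*I*√77/194293 ≈ 0.0022646 - 0.00013549*I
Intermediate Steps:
N(E, t) = √(E + t)
1/(N((13 - 8)², -718) + S(-419, -3*(-7)*1)) = 1/(√((13 - 8)² - 718) + (-3*(-7)*1 - 1*(-419))) = 1/(√(5² - 718) + (21*1 + 419)) = 1/(√(25 - 718) + (21 + 419)) = 1/(√(-693) + 440) = 1/(3*I*√77 + 440) = 1/(440 + 3*I*√77)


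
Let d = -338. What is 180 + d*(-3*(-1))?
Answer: -834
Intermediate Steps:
180 + d*(-3*(-1)) = 180 - (-1014)*(-1) = 180 - 338*3 = 180 - 1014 = -834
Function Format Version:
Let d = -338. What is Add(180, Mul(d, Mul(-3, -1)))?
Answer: -834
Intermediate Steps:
Add(180, Mul(d, Mul(-3, -1))) = Add(180, Mul(-338, Mul(-3, -1))) = Add(180, Mul(-338, 3)) = Add(180, -1014) = -834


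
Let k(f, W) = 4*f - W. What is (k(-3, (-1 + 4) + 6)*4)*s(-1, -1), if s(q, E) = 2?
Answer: -168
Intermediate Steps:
k(f, W) = -W + 4*f
(k(-3, (-1 + 4) + 6)*4)*s(-1, -1) = ((-((-1 + 4) + 6) + 4*(-3))*4)*2 = ((-(3 + 6) - 12)*4)*2 = ((-1*9 - 12)*4)*2 = ((-9 - 12)*4)*2 = -21*4*2 = -84*2 = -168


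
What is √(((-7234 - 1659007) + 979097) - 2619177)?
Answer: 3*I*√367369 ≈ 1818.3*I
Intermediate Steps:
√(((-7234 - 1659007) + 979097) - 2619177) = √((-1666241 + 979097) - 2619177) = √(-687144 - 2619177) = √(-3306321) = 3*I*√367369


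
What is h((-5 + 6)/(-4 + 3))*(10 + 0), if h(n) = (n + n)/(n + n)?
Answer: 10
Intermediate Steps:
h(n) = 1 (h(n) = (2*n)/((2*n)) = (2*n)*(1/(2*n)) = 1)
h((-5 + 6)/(-4 + 3))*(10 + 0) = 1*(10 + 0) = 1*10 = 10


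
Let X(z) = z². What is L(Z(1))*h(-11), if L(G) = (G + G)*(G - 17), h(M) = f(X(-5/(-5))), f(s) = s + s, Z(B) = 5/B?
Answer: -240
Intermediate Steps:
f(s) = 2*s
h(M) = 2 (h(M) = 2*(-5/(-5))² = 2*(-5*(-⅕))² = 2*1² = 2*1 = 2)
L(G) = 2*G*(-17 + G) (L(G) = (2*G)*(-17 + G) = 2*G*(-17 + G))
L(Z(1))*h(-11) = (2*(5/1)*(-17 + 5/1))*2 = (2*(5*1)*(-17 + 5*1))*2 = (2*5*(-17 + 5))*2 = (2*5*(-12))*2 = -120*2 = -240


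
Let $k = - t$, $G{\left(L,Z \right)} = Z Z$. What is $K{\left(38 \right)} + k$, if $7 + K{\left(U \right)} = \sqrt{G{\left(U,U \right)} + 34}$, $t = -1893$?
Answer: $1886 + \sqrt{1478} \approx 1924.4$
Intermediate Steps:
$G{\left(L,Z \right)} = Z^{2}$
$k = 1893$ ($k = \left(-1\right) \left(-1893\right) = 1893$)
$K{\left(U \right)} = -7 + \sqrt{34 + U^{2}}$ ($K{\left(U \right)} = -7 + \sqrt{U^{2} + 34} = -7 + \sqrt{34 + U^{2}}$)
$K{\left(38 \right)} + k = \left(-7 + \sqrt{34 + 38^{2}}\right) + 1893 = \left(-7 + \sqrt{34 + 1444}\right) + 1893 = \left(-7 + \sqrt{1478}\right) + 1893 = 1886 + \sqrt{1478}$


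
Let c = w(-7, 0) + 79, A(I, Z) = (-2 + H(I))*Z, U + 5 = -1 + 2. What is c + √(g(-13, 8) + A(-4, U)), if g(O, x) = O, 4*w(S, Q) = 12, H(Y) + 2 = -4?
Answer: 82 + √19 ≈ 86.359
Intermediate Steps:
H(Y) = -6 (H(Y) = -2 - 4 = -6)
w(S, Q) = 3 (w(S, Q) = (¼)*12 = 3)
U = -4 (U = -5 + (-1 + 2) = -5 + 1 = -4)
A(I, Z) = -8*Z (A(I, Z) = (-2 - 6)*Z = -8*Z)
c = 82 (c = 3 + 79 = 82)
c + √(g(-13, 8) + A(-4, U)) = 82 + √(-13 - 8*(-4)) = 82 + √(-13 + 32) = 82 + √19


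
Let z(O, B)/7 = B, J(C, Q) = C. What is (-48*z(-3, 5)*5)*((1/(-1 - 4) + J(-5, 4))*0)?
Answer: 0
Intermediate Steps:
z(O, B) = 7*B
(-48*z(-3, 5)*5)*((1/(-1 - 4) + J(-5, 4))*0) = (-48*7*5*5)*((1/(-1 - 4) - 5)*0) = (-1680*5)*((1/(-5) - 5)*0) = (-48*175)*((-1/5 - 5)*0) = -(-43680)*0 = -8400*0 = 0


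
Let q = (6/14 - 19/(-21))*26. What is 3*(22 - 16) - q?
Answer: -50/3 ≈ -16.667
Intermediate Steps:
q = 104/3 (q = (6*(1/14) - 19*(-1/21))*26 = (3/7 + 19/21)*26 = (4/3)*26 = 104/3 ≈ 34.667)
3*(22 - 16) - q = 3*(22 - 16) - 1*104/3 = 3*6 - 104/3 = 18 - 104/3 = -50/3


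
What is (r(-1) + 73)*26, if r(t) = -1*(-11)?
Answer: 2184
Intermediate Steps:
r(t) = 11
(r(-1) + 73)*26 = (11 + 73)*26 = 84*26 = 2184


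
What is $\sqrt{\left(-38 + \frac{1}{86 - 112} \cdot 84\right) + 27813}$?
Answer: $\frac{\sqrt{4693429}}{13} \approx 166.65$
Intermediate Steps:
$\sqrt{\left(-38 + \frac{1}{86 - 112} \cdot 84\right) + 27813} = \sqrt{\left(-38 + \frac{1}{-26} \cdot 84\right) + 27813} = \sqrt{\left(-38 - \frac{42}{13}\right) + 27813} = \sqrt{- \frac{536}{13} + 27813} = \sqrt{\frac{361033}{13}} = \frac{\sqrt{4693429}}{13}$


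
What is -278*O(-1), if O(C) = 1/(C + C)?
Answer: 139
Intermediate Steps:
O(C) = 1/(2*C)
-278*O(-1) = -139/(-1) = -139*(-1) = -278*(-½) = 139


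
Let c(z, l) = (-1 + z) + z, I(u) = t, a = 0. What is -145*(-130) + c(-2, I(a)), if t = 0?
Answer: 18845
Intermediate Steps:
I(u) = 0
c(z, l) = -1 + 2*z
-145*(-130) + c(-2, I(a)) = -145*(-130) + (-1 + 2*(-2)) = 18850 + (-1 - 4) = 18850 - 5 = 18845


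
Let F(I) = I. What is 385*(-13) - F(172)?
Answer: -5177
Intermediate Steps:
385*(-13) - F(172) = 385*(-13) - 1*172 = -5005 - 172 = -5177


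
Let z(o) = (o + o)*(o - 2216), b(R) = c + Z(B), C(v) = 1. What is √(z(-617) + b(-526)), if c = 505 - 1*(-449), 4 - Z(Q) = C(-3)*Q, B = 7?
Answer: √3496873 ≈ 1870.0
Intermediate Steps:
Z(Q) = 4 - Q
c = 954 (c = 505 + 449 = 954)
b(R) = 951 (b(R) = 954 + (4 - 1*7) = 954 + (4 - 7) = 954 - 3 = 951)
z(o) = 2*o*(-2216 + o) (z(o) = (2*o)*(-2216 + o) = 2*o*(-2216 + o))
√(z(-617) + b(-526)) = √(2*(-617)*(-2216 - 617) + 951) = √(2*(-617)*(-2833) + 951) = √(3495922 + 951) = √3496873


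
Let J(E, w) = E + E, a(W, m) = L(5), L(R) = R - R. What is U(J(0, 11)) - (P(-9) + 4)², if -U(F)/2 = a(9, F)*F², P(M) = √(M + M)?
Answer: 2 - 24*I*√2 ≈ 2.0 - 33.941*I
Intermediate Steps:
L(R) = 0
P(M) = √2*√M (P(M) = √(2*M) = √2*√M)
a(W, m) = 0
J(E, w) = 2*E
U(F) = 0 (U(F) = -0*F² = -2*0 = 0)
U(J(0, 11)) - (P(-9) + 4)² = 0 - (√2*√(-9) + 4)² = 0 - (√2*(3*I) + 4)² = 0 - (3*I*√2 + 4)² = 0 - (4 + 3*I*√2)² = -(4 + 3*I*√2)²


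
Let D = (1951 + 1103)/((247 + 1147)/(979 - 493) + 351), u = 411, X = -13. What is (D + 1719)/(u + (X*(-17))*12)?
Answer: 24759822/43897895 ≈ 0.56403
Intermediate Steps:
D = 371061/42995 (D = 3054/(1394/486 + 351) = 3054/(1394*(1/486) + 351) = 3054/(697/243 + 351) = 3054/(85990/243) = 3054*(243/85990) = 371061/42995 ≈ 8.6303)
(D + 1719)/(u + (X*(-17))*12) = (371061/42995 + 1719)/(411 - 13*(-17)*12) = 74279466/(42995*(411 + 221*12)) = 74279466/(42995*(411 + 2652)) = (74279466/42995)/3063 = (74279466/42995)*(1/3063) = 24759822/43897895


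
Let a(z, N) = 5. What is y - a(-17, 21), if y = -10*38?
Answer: -385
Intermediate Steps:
y = -380
y - a(-17, 21) = -380 - 1*5 = -380 - 5 = -385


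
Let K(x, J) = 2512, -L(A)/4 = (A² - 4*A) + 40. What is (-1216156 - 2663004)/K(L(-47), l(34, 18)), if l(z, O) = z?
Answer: -484895/314 ≈ -1544.3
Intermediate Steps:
L(A) = -160 - 4*A² + 16*A (L(A) = -4*((A² - 4*A) + 40) = -4*(40 + A² - 4*A) = -160 - 4*A² + 16*A)
(-1216156 - 2663004)/K(L(-47), l(34, 18)) = (-1216156 - 2663004)/2512 = -3879160*1/2512 = -484895/314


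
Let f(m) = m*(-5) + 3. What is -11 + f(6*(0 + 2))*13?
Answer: -752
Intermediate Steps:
f(m) = 3 - 5*m (f(m) = -5*m + 3 = 3 - 5*m)
-11 + f(6*(0 + 2))*13 = -11 + (3 - 30*(0 + 2))*13 = -11 + (3 - 30*2)*13 = -11 + (3 - 5*12)*13 = -11 + (3 - 60)*13 = -11 - 57*13 = -11 - 741 = -752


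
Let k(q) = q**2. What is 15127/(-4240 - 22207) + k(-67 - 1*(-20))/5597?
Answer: -26244396/148023859 ≈ -0.17730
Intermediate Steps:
15127/(-4240 - 22207) + k(-67 - 1*(-20))/5597 = 15127/(-4240 - 22207) + (-67 - 1*(-20))**2/5597 = 15127/(-26447) + (-67 + 20)**2*(1/5597) = 15127*(-1/26447) + (-47)**2*(1/5597) = -15127/26447 + 2209*(1/5597) = -15127/26447 + 2209/5597 = -26244396/148023859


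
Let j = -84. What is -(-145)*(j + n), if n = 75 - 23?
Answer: -4640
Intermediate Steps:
n = 52
-(-145)*(j + n) = -(-145)*(-84 + 52) = -(-145)*(-32) = -1*4640 = -4640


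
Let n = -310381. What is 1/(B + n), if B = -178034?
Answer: -1/488415 ≈ -2.0474e-6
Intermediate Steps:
1/(B + n) = 1/(-178034 - 310381) = 1/(-488415) = -1/488415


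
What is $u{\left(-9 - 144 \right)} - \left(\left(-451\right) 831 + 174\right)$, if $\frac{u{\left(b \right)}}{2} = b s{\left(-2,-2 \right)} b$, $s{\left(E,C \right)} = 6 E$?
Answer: $-187209$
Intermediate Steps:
$u{\left(b \right)} = - 24 b^{2}$ ($u{\left(b \right)} = 2 b 6 \left(-2\right) b = 2 b \left(-12\right) b = 2 - 12 b b = 2 \left(- 12 b^{2}\right) = - 24 b^{2}$)
$u{\left(-9 - 144 \right)} - \left(\left(-451\right) 831 + 174\right) = - 24 \left(-9 - 144\right)^{2} - \left(\left(-451\right) 831 + 174\right) = - 24 \left(-9 - 144\right)^{2} - \left(-374781 + 174\right) = - 24 \left(-153\right)^{2} - -374607 = \left(-24\right) 23409 + 374607 = -561816 + 374607 = -187209$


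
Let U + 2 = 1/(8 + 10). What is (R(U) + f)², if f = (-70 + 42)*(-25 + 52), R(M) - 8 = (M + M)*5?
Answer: 47706649/81 ≈ 5.8897e+5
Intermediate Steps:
U = -35/18 (U = -2 + 1/(8 + 10) = -2 + 1/18 = -35/18 ≈ -1.9444)
R(M) = 8 + 10*M (R(M) = 8 + (M + M)*5 = 8 + (2*M)*5 = 8 + 10*M)
f = -756 (f = -28*27 = -756)
(R(U) + f)² = ((8 + 10*(-35/18)) - 756)² = ((8 - 175/9) - 756)² = (-103/9 - 756)² = (-6907/9)² = 47706649/81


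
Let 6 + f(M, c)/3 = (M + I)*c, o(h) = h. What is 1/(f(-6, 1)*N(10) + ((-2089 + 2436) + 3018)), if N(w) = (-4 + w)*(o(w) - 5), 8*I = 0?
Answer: 1/2285 ≈ 0.00043764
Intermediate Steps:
I = 0 (I = (⅛)*0 = 0)
f(M, c) = -18 + 3*M*c (f(M, c) = -18 + 3*((M + 0)*c) = -18 + 3*(M*c) = -18 + 3*M*c)
N(w) = (-5 + w)*(-4 + w) (N(w) = (-4 + w)*(w - 5) = (-4 + w)*(-5 + w) = (-5 + w)*(-4 + w))
1/(f(-6, 1)*N(10) + ((-2089 + 2436) + 3018)) = 1/((-18 + 3*(-6)*1)*(20 + 10² - 9*10) + ((-2089 + 2436) + 3018)) = 1/((-18 - 18)*(20 + 100 - 90) + (347 + 3018)) = 1/(-36*30 + 3365) = 1/(-1080 + 3365) = 1/2285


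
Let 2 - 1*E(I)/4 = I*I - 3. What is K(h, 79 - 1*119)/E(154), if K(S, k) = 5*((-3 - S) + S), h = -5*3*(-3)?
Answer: 15/94844 ≈ 0.00015815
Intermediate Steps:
E(I) = 20 - 4*I² (E(I) = 8 - 4*(I*I - 3) = 8 - 4*(I² - 3) = 8 - 4*(-3 + I²) = 8 + (12 - 4*I²) = 20 - 4*I²)
h = 45 (h = -15*(-3) = 45)
K(S, k) = -15 (K(S, k) = 5*(-3) = -15)
K(h, 79 - 1*119)/E(154) = -15/(20 - 4*154²) = -15/(20 - 4*23716) = -15/(20 - 94864) = -15/(-94844) = -15*(-1/94844) = 15/94844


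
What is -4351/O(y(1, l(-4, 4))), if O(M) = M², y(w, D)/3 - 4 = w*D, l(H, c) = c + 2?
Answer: -4351/900 ≈ -4.8344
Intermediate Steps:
l(H, c) = 2 + c
y(w, D) = 12 + 3*D*w (y(w, D) = 12 + 3*(w*D) = 12 + 3*(D*w) = 12 + 3*D*w)
-4351/O(y(1, l(-4, 4))) = -4351/(12 + 3*(2 + 4)*1)² = -4351/(12 + 3*6*1)² = -4351/(12 + 18)² = -4351/(30²) = -4351/900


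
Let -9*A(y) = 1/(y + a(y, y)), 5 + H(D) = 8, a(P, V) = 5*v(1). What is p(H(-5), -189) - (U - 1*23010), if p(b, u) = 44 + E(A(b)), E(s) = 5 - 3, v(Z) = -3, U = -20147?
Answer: 43203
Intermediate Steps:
a(P, V) = -15 (a(P, V) = 5*(-3) = -15)
H(D) = 3 (H(D) = -5 + 8 = 3)
A(y) = -1/(9*(-15 + y)) (A(y) = -1/(9*(y - 15)) = -1/(9*(-15 + y)))
E(s) = 2
p(b, u) = 46 (p(b, u) = 44 + 2 = 46)
p(H(-5), -189) - (U - 1*23010) = 46 - (-20147 - 1*23010) = 46 - (-20147 - 23010) = 46 - 1*(-43157) = 46 + 43157 = 43203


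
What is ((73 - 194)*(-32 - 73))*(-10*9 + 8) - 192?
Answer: -1042002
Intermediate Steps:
((73 - 194)*(-32 - 73))*(-10*9 + 8) - 192 = (-121*(-105))*(-90 + 8) - 192 = 12705*(-82) - 192 = -1041810 - 192 = -1042002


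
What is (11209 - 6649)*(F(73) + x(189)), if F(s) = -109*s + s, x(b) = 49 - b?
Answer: -36589440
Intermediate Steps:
F(s) = -108*s
(11209 - 6649)*(F(73) + x(189)) = (11209 - 6649)*(-108*73 + (49 - 1*189)) = 4560*(-7884 + (49 - 189)) = 4560*(-7884 - 140) = 4560*(-8024) = -36589440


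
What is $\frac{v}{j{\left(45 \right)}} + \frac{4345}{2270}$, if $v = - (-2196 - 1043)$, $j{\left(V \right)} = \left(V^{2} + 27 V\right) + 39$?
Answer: $\frac{4319957}{1488666} \approx 2.9019$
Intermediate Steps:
$j{\left(V \right)} = 39 + V^{2} + 27 V$
$v = 3239$ ($v = - (-2196 - 1043) = \left(-1\right) \left(-3239\right) = 3239$)
$\frac{v}{j{\left(45 \right)}} + \frac{4345}{2270} = \frac{3239}{39 + 45^{2} + 27 \cdot 45} + \frac{4345}{2270} = \frac{3239}{39 + 2025 + 1215} + 4345 \cdot \frac{1}{2270} = \frac{3239}{3279} + \frac{869}{454} = \frac{4319957}{1488666}$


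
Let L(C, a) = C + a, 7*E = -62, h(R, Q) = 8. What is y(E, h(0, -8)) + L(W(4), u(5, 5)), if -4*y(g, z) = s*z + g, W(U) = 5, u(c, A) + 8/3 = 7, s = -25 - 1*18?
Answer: 4097/42 ≈ 97.548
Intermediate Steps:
s = -43 (s = -25 - 18 = -43)
u(c, A) = 13/3 (u(c, A) = -8/3 + 7 = 13/3)
E = -62/7 (E = (1/7)*(-62) = -62/7 ≈ -8.8571)
y(g, z) = -g/4 + 43*z/4 (y(g, z) = -(-43*z + g)/4 = -(g - 43*z)/4 = -g/4 + 43*z/4)
y(E, h(0, -8)) + L(W(4), u(5, 5)) = (-1/4*(-62/7) + (43/4)*8) + (5 + 13/3) = (31/14 + 86) + 28/3 = 1235/14 + 28/3 = 4097/42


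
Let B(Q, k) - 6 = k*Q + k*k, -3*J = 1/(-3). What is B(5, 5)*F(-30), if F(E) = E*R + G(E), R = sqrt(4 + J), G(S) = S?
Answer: -1680 - 560*sqrt(37) ≈ -5086.3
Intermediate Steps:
J = 1/9 (J = -1/3/(-3) = -1/3*(-1/3) = 1/9 ≈ 0.11111)
B(Q, k) = 6 + k**2 + Q*k (B(Q, k) = 6 + (k*Q + k*k) = 6 + (Q*k + k**2) = 6 + (k**2 + Q*k) = 6 + k**2 + Q*k)
R = sqrt(37)/3 (R = sqrt(4 + 1/9) = sqrt(37/9) = sqrt(37)/3 ≈ 2.0276)
F(E) = E + E*sqrt(37)/3 (F(E) = E*(sqrt(37)/3) + E = E*sqrt(37)/3 + E = E + E*sqrt(37)/3)
B(5, 5)*F(-30) = (6 + 5**2 + 5*5)*((1/3)*(-30)*(3 + sqrt(37))) = (6 + 25 + 25)*(-30 - 10*sqrt(37)) = 56*(-30 - 10*sqrt(37)) = -1680 - 560*sqrt(37)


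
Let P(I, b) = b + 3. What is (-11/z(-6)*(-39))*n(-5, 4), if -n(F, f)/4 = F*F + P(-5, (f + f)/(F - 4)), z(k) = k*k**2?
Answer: 17446/81 ≈ 215.38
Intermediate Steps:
P(I, b) = 3 + b
z(k) = k**3
n(F, f) = -12 - 4*F**2 - 8*f/(-4 + F) (n(F, f) = -4*(F*F + (3 + (f + f)/(F - 4))) = -4*(F**2 + (3 + (2*f)/(-4 + F))) = -4*(F**2 + (3 + 2*f/(-4 + F))) = -4*(3 + F**2 + 2*f/(-4 + F)) = -12 - 4*F**2 - 8*f/(-4 + F))
(-11/z(-6)*(-39))*n(-5, 4) = (-11/((-6)**3)*(-39))*(4*(12 - 3*(-5) - 2*4 + (-5)**2*(4 - 1*(-5)))/(-4 - 5)) = (-11/(-216)*(-39))*(4*(12 + 15 - 8 + 25*(4 + 5))/(-9)) = (-11*(-1/216)*(-39))*(4*(-1/9)*(12 + 15 - 8 + 25*9)) = ((11/216)*(-39))*(4*(-1/9)*(12 + 15 - 8 + 225)) = -143*(-1)*244/(18*9) = -143/72*(-976/9) = 17446/81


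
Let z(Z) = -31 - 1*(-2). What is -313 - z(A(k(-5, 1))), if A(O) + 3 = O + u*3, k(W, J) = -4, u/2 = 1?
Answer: -284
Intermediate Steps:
u = 2 (u = 2*1 = 2)
A(O) = 3 + O (A(O) = -3 + (O + 2*3) = -3 + (O + 6) = -3 + (6 + O) = 3 + O)
z(Z) = -29 (z(Z) = -31 + 2 = -29)
-313 - z(A(k(-5, 1))) = -313 - 1*(-29) = -313 + 29 = -284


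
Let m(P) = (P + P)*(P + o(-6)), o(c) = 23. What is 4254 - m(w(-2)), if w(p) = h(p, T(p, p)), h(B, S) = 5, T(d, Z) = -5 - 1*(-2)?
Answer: 3974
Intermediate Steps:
T(d, Z) = -3 (T(d, Z) = -5 + 2 = -3)
w(p) = 5
m(P) = 2*P*(23 + P) (m(P) = (P + P)*(P + 23) = (2*P)*(23 + P) = 2*P*(23 + P))
4254 - m(w(-2)) = 4254 - 2*5*(23 + 5) = 4254 - 2*5*28 = 4254 - 1*280 = 4254 - 280 = 3974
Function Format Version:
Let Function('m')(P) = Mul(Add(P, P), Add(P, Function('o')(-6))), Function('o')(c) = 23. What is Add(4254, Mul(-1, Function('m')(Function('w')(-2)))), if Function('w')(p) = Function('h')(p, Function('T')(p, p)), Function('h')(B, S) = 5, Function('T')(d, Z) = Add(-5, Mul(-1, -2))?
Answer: 3974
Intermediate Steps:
Function('T')(d, Z) = -3 (Function('T')(d, Z) = Add(-5, 2) = -3)
Function('w')(p) = 5
Function('m')(P) = Mul(2, P, Add(23, P)) (Function('m')(P) = Mul(Add(P, P), Add(P, 23)) = Mul(Mul(2, P), Add(23, P)) = Mul(2, P, Add(23, P)))
Add(4254, Mul(-1, Function('m')(Function('w')(-2)))) = Add(4254, Mul(-1, Mul(2, 5, Add(23, 5)))) = Add(4254, Mul(-1, Mul(2, 5, 28))) = Add(4254, Mul(-1, 280)) = Add(4254, -280) = 3974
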